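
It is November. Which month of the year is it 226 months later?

September

226 = 18·12 + 10, so 226 mod 12 = 10.
November + 10 months → September.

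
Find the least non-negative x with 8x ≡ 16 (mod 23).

The inverse of 8 mod 23 is 3 (since 8·3 = 24 ≡ 1).
So x ≡ 3·16 = 48 ≡ 2 (mod 23).
Check: 8·2 = 16 = 0·23 + 16.

2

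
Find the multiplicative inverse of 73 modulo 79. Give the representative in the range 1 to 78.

79 = 1·73 + 6
73 = 12·6 + 1
6 = 6·1 + 0
Back-substituting gives 73·13 ≡ 1 (mod 79).

13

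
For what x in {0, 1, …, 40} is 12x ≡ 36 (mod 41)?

The inverse of 12 mod 41 is 24 (since 12·24 = 288 ≡ 1).
So x ≡ 24·36 = 864 ≡ 3 (mod 41).

3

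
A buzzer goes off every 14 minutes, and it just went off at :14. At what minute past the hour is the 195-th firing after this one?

44

195·14 = 2730.
2730 − 45·60 = 30, so 2730 ≡ 30 (mod 60).
(14 + 30) mod 60 = 44.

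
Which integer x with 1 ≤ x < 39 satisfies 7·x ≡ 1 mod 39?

7·28 = 196 = 5·39 + 1, so 7⁻¹ ≡ 28 (mod 39).

28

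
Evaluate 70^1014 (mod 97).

64

Successive squares of 70 mod 97: 70^1≡70, 70^2≡50, 70^4≡75, 70^8≡96, 70^16≡1, 70^32≡1, 70^64≡1, 70^128≡1, 70^256≡1, 70^512≡1.
Since 1014 = 2 + 4 + 16 + 32 + 64 + 128 + 256 + 512 in binary, 70^1014 ≡ 50·75·1·1·1·1·1·1 ≡ 64 (mod 97).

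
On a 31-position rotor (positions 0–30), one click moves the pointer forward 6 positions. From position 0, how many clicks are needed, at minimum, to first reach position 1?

26

6·26 = 156 = 5·31 + 1, so 6⁻¹ ≡ 26 (mod 31).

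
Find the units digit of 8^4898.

Last digits of 8^n: 8, 4, 2, 6 (period 4).
4898 leaves remainder 2 on division by 4, so 8^4898 ends in 4.

4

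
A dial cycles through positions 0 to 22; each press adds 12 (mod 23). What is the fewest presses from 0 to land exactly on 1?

2

23 = 1·12 + 11
12 = 1·11 + 1
11 = 11·1 + 0
Back-substituting gives 12·2 ≡ 1 (mod 23).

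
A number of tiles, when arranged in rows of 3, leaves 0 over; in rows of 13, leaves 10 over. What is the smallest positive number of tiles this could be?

x ≡ 0 (mod 3) gives x ∈ {0, 3, 6, 9, 12, 15, 18, 21, …}.
The first of these with x mod 13 = 10 is 36.

36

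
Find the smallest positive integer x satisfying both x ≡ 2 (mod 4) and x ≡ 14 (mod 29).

x ≡ 2 (mod 4) gives x ∈ {2, 6, 10, 14}.
The first of these with x mod 29 = 14 is 14.

14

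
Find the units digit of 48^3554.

4

Powers of 8 mod 10 repeat with period 4: 8, 4, 2, 6.
3554 mod 4 = 2, so the last digit matches 8^2 = 4.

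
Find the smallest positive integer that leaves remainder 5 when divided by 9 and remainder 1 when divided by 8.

x ≡ 1 (mod 8) gives x ∈ {1, 9, 17, 25, 33, 41}.
The first of these with x mod 9 = 5 is 41.

41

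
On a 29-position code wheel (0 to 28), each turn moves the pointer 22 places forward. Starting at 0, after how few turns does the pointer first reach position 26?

17

The inverse of 22 mod 29 is 4 (since 22·4 = 88 ≡ 1).
So x ≡ 4·26 = 104 ≡ 17 (mod 29).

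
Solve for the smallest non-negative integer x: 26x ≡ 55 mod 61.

The inverse of 26 mod 61 is 54 (since 26·54 = 1404 ≡ 1).
Multiplying both sides by 54: x ≡ 54·55 = 2970 ≡ 42 (mod 61).

42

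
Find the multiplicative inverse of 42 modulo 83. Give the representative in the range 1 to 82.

2

42·2 = 84 = 1·83 + 1, so 42⁻¹ ≡ 2 (mod 83).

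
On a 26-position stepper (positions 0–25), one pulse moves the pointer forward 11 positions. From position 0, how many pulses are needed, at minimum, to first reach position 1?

19

11·19 = 209 = 8·26 + 1, so 11⁻¹ ≡ 19 (mod 26).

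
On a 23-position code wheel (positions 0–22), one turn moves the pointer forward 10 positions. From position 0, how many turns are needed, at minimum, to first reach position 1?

7

10·7 = 70 = 3·23 + 1, so 10⁻¹ ≡ 7 (mod 23).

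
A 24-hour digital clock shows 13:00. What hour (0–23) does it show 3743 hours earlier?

14

3743 − 155·24 = 23, so 3743 ≡ 23 (mod 24).
(13 − 23) mod 24 = 14.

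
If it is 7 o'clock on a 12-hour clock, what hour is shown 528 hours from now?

7

528 = 44·12 + 0, so 528 mod 12 = 0.
7 + 0 → 7 on a 12-hour dial.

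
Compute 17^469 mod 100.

Successive squares of 17 mod 100: 17^1≡17, 17^2≡89, 17^4≡21, 17^8≡41, 17^16≡81, 17^32≡61, 17^64≡21, 17^128≡41, 17^256≡81.
469 = 1 + 4 + 16 + 64 + 128 + 256, so 17^469 ≡ 17·21·81·21·41·81 ≡ 97 (mod 100).

97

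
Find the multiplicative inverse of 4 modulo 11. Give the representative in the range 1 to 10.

4·3 = 12 = 1·11 + 1, so 4⁻¹ ≡ 3 (mod 11).

3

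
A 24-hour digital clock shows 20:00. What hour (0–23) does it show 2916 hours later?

8

2916 mod 24 = 12 (since 121·24 = 2904).
(20 + 12) mod 24 = 8.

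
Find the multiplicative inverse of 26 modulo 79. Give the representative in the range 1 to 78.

26·76 = 1976 = 25·79 + 1, so 26⁻¹ ≡ 76 (mod 79).

76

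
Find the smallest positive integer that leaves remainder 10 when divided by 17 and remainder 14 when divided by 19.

299

x ≡ 10 (mod 17) gives x ∈ {10, 27, 44, 61, 78, 95, 112, 129, …}.
The first of these with x mod 19 = 14 is 299.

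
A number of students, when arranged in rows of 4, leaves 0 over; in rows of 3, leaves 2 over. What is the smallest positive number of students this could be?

8

x ≡ 2 (mod 3) gives x ∈ {2, 5, 8}.
The first of these with x mod 4 = 0 is 8.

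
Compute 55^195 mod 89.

34

Successive squares of 55 mod 89: 55^1≡55, 55^2≡88, 55^4≡1, 55^8≡1, 55^16≡1, 55^32≡1, 55^64≡1, 55^128≡1.
Since 195 = 1 + 2 + 64 + 128 in binary, 55^195 ≡ 55·88·1·1 ≡ 34 (mod 89).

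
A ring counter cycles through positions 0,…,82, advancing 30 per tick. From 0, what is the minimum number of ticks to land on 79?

22

30⁻¹ ≡ 36 (mod 83) because 30·36 = 1080 = 13·83 + 1.
Multiplying both sides by 36: x ≡ 36·79 = 2844 ≡ 22 (mod 83).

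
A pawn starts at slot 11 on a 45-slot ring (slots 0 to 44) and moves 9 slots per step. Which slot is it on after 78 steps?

38

78·9 = 702.
702 − 15·45 = 27, so 702 ≡ 27 (mod 45).
(11 + 27) mod 45 = 38.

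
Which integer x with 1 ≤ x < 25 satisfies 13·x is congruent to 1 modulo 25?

13·2 = 26 = 1·25 + 1, so 13⁻¹ ≡ 2 (mod 25).

2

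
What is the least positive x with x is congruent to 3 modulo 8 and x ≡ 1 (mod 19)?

Since 19·3 ≡ 1 (mod 8), take x = 1 + 19·((3−1)·3 mod 8) = 1 + 19·6 = 115.
Check: 115 mod 8 = 3, 115 mod 19 = 1.

115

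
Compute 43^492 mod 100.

Square-and-reduce mod 100: 43^1≡43, 43^2≡49, 43^4≡1, 43^8≡1, 43^16≡1, 43^32≡1, 43^64≡1, 43^128≡1, 43^256≡1.
492 = 4 + 8 + 32 + 64 + 128 + 256, so 43^492 ≡ 1·1·1·1·1·1 ≡ 1 (mod 100).

1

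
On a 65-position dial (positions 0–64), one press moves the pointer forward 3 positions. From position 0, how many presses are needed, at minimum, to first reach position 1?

22

65 = 21·3 + 2
3 = 1·2 + 1
2 = 2·1 + 0
Back-substituting gives 3·22 ≡ 1 (mod 65).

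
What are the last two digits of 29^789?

Square-and-reduce mod 100: 29^1≡29, 29^2≡41, 29^4≡81, 29^8≡61, 29^16≡21, 29^32≡41, 29^64≡81, 29^128≡61, 29^256≡21, 29^512≡41.
789 = 1 + 4 + 16 + 256 + 512, so 29^789 ≡ 29·81·21·21·41 ≡ 69 (mod 100).

69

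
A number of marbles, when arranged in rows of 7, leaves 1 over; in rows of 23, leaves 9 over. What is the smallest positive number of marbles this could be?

78

x ≡ 1 (mod 7) gives x ∈ {1, 8, 15, 22, 29, 36, 43, 50, …}.
The first of these with x mod 23 = 9 is 78.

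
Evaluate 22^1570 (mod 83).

25

Square-and-reduce mod 83: 22^1≡22, 22^2≡69, 22^4≡30, 22^8≡70, 22^16≡3, 22^32≡9, 22^64≡81, 22^128≡4, 22^256≡16, 22^512≡7, 22^1024≡49.
Since 1570 = 2 + 32 + 512 + 1024 in binary, 22^1570 ≡ 69·9·7·49 ≡ 25 (mod 83).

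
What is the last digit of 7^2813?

7

Powers of 7 mod 10 repeat with period 4: 7, 9, 3, 1.
2813 mod 4 = 1, so the last digit matches 7^1 = 7.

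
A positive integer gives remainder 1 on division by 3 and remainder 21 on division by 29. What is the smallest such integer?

79

x ≡ 1 (mod 3) gives x ∈ {1, 4, 7, 10, 13, 16, 19, 22, …}.
The first of these with x mod 29 = 21 is 79.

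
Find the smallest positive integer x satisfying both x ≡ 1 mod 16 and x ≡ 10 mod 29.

97

Since 29·5 ≡ 1 (mod 16), take x = 10 + 29·((1−10)·5 mod 16) = 10 + 29·3 = 97.
Check: 97 mod 16 = 1, 97 mod 29 = 10.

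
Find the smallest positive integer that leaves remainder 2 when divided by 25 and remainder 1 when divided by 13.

27

Since 13·2 ≡ 1 (mod 25), take x = 1 + 13·((2−1)·2 mod 25) = 1 + 13·2 = 27.
Check: 27 mod 25 = 2, 27 mod 13 = 1.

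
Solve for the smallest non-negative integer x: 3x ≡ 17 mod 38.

31

3⁻¹ ≡ 13 (mod 38) because 3·13 = 39 = 1·38 + 1.
Multiplying both sides by 13: x ≡ 13·17 = 221 ≡ 31 (mod 38).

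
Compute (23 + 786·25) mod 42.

786·25 = 19650.
Dividing 19650 by 42 gives quotient 467 and remainder 36.
(23 + 36) mod 42 = 17.

17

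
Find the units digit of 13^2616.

The units digit of 13^n cycles with period 4: 3, 9, 7, 1, …
2616 leaves remainder 0 on division by 4, so 13^2616 ends in 1.

1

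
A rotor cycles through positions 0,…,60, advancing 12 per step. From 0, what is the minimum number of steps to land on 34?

The inverse of 12 mod 61 is 56 (since 12·56 = 672 ≡ 1).
So x ≡ 56·34 = 1904 ≡ 13 (mod 61).

13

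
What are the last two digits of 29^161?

29

Square-and-reduce mod 100: 29^1≡29, 29^2≡41, 29^4≡81, 29^8≡61, 29^16≡21, 29^32≡41, 29^64≡81, 29^128≡61.
Since 161 = 1 + 32 + 128 in binary, 29^161 ≡ 29·41·61 ≡ 29 (mod 100).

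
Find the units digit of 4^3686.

6

The units digit of 4^n cycles with period 2: 4, 6, …
3686 leaves remainder 0 on division by 2, so 4^3686 ends in 6.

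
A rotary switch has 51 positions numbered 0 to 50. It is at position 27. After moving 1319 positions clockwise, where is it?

20

Dividing 1319 by 51 gives quotient 25 and remainder 44.
(27 + 44) mod 51 = 20.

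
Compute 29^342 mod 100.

Square-and-reduce mod 100: 29^1≡29, 29^2≡41, 29^4≡81, 29^8≡61, 29^16≡21, 29^32≡41, 29^64≡81, 29^128≡61, 29^256≡21.
Since 342 = 2 + 4 + 16 + 64 + 256 in binary, 29^342 ≡ 41·81·21·81·21 ≡ 41 (mod 100).

41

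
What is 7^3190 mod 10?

Last digits of 7^n: 7, 9, 3, 1 (period 4).
3190 leaves remainder 2 on division by 4, so 7^3190 ends in 9.

9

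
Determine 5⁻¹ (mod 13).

8

5·8 = 40 = 3·13 + 1, so 5⁻¹ ≡ 8 (mod 13).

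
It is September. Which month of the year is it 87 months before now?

June

87 mod 12 = 3 (since 7·12 = 84).
September − 3 months → June.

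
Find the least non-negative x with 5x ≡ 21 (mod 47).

23

The inverse of 5 mod 47 is 19 (since 5·19 = 95 ≡ 1).
Multiplying both sides by 19: x ≡ 19·21 = 399 ≡ 23 (mod 47).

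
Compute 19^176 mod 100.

81

Square-and-reduce mod 100: 19^1≡19, 19^2≡61, 19^4≡21, 19^8≡41, 19^16≡81, 19^32≡61, 19^64≡21, 19^128≡41.
Since 176 = 16 + 32 + 128 in binary, 19^176 ≡ 81·61·41 ≡ 81 (mod 100).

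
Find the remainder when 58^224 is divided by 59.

1

Successive squares of 58 mod 59: 58^1≡58, 58^2≡1, 58^4≡1, 58^8≡1, 58^16≡1, 58^32≡1, 58^64≡1, 58^128≡1.
224 = 32 + 64 + 128, so 58^224 ≡ 1·1·1 ≡ 1 (mod 59).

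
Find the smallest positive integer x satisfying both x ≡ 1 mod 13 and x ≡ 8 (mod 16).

40

Since 16·9 ≡ 1 (mod 13), take x = 8 + 16·((1−8)·9 mod 13) = 8 + 16·2 = 40.
Check: 40 mod 13 = 1, 40 mod 16 = 8.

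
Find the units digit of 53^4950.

9

The units digit of 53^n cycles with period 4: 3, 9, 7, 1, …
4950 mod 4 = 2, so the last digit matches 3^2 = 9.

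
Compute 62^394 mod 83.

By repeated squaring mod 83: 62^1≡62, 62^2≡26, 62^4≡12, 62^8≡61, 62^16≡69, 62^32≡30, 62^64≡70, 62^128≡3, 62^256≡9.
394 = 2 + 8 + 128 + 256, so 62^394 ≡ 26·61·3·9 ≡ 77 (mod 83).

77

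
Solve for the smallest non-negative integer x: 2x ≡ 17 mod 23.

20

The inverse of 2 mod 23 is 12 (since 2·12 = 24 ≡ 1).
Multiplying both sides by 12: x ≡ 12·17 = 204 ≡ 20 (mod 23).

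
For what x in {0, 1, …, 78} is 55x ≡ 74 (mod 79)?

43

55⁻¹ ≡ 23 (mod 79) because 55·23 = 1265 = 16·79 + 1.
Multiplying both sides by 23: x ≡ 23·74 = 1702 ≡ 43 (mod 79).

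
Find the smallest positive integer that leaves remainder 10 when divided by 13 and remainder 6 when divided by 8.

62

x ≡ 6 (mod 8) gives x ∈ {6, 14, 22, 30, 38, 46, 54, 62}.
The first of these with x mod 13 = 10 is 62.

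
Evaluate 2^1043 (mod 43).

42

By repeated squaring mod 43: 2^1≡2, 2^2≡4, 2^4≡16, 2^8≡41, 2^16≡4, 2^32≡16, 2^64≡41, 2^128≡4, 2^256≡16, 2^512≡41, 2^1024≡4.
Since 1043 = 1 + 2 + 16 + 1024 in binary, 2^1043 ≡ 2·4·4·4 ≡ 42 (mod 43).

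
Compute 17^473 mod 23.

Square-and-reduce mod 23: 17^1≡17, 17^2≡13, 17^4≡8, 17^8≡18, 17^16≡2, 17^32≡4, 17^64≡16, 17^128≡3, 17^256≡9.
473 = 1 + 8 + 16 + 64 + 128 + 256, so 17^473 ≡ 17·18·2·16·3·9 ≡ 22 (mod 23).

22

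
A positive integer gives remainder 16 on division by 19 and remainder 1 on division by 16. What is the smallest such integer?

Since 16·6 ≡ 1 (mod 19), take x = 1 + 16·((16−1)·6 mod 19) = 1 + 16·14 = 225.
Check: 225 mod 19 = 16, 225 mod 16 = 1.

225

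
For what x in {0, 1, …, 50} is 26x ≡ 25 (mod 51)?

50

The inverse of 26 mod 51 is 2 (since 26·2 = 52 ≡ 1).
So x ≡ 2·25 = 50 ≡ 50 (mod 51).
Check: 26·50 = 1300 = 25·51 + 25.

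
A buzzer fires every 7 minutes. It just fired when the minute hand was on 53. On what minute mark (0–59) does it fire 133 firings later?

24

133·7 = 931.
931 = 15·60 + 31, so 931 mod 60 = 31.
(53 + 31) mod 60 = 24.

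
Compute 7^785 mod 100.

Successive squares of 7 mod 100: 7^1≡7, 7^2≡49, 7^4≡1, 7^8≡1, 7^16≡1, 7^32≡1, 7^64≡1, 7^128≡1, 7^256≡1, 7^512≡1.
Since 785 = 1 + 16 + 256 + 512 in binary, 7^785 ≡ 7·1·1·1 ≡ 7 (mod 100).

7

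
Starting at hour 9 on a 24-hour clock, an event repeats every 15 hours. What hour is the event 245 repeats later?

12

245·15 = 3675.
3675 − 153·24 = 3, so 3675 ≡ 3 (mod 24).
(9 + 3) mod 24 = 12.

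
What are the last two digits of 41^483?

By repeated squaring mod 100: 41^1≡41, 41^2≡81, 41^4≡61, 41^8≡21, 41^16≡41, 41^32≡81, 41^64≡61, 41^128≡21, 41^256≡41.
Since 483 = 1 + 2 + 32 + 64 + 128 + 256 in binary, 41^483 ≡ 41·81·81·61·21·41 ≡ 21 (mod 100).

21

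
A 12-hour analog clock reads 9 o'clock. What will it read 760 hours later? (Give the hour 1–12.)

1

760 mod 12 = 4 (since 63·12 = 756).
9 + 4 → 1 on a 12-hour dial.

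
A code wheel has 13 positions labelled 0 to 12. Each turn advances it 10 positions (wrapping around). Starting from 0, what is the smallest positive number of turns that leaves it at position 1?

4

10·4 = 40 = 3·13 + 1, so 10⁻¹ ≡ 4 (mod 13).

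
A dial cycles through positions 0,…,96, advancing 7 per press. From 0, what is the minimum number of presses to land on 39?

61

The inverse of 7 mod 97 is 14 (since 7·14 = 98 ≡ 1).
So x ≡ 14·39 = 546 ≡ 61 (mod 97).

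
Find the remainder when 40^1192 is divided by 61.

13

By repeated squaring mod 61: 40^1≡40, 40^2≡14, 40^4≡13, 40^8≡47, 40^16≡13, 40^32≡47, 40^64≡13, 40^128≡47, 40^256≡13, 40^512≡47, 40^1024≡13.
Since 1192 = 8 + 32 + 128 + 1024 in binary, 40^1192 ≡ 47·47·47·13 ≡ 13 (mod 61).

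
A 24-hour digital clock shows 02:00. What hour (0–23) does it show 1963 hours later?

Dividing 1963 by 24 gives quotient 81 and remainder 19.
(2 + 19) mod 24 = 21.

21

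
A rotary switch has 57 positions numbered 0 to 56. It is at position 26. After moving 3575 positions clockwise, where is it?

10

3575 mod 57 = 41 (since 62·57 = 3534).
(26 + 41) mod 57 = 10.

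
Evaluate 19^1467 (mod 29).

27

Successive squares of 19 mod 29: 19^1≡19, 19^2≡13, 19^4≡24, 19^8≡25, 19^16≡16, 19^32≡24, 19^64≡25, 19^128≡16, 19^256≡24, 19^512≡25, 19^1024≡16.
Since 1467 = 1 + 2 + 8 + 16 + 32 + 128 + 256 + 1024 in binary, 19^1467 ≡ 19·13·25·16·24·16·24·16 ≡ 27 (mod 29).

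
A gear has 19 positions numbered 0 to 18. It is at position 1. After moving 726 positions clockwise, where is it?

5

726 − 38·19 = 4, so 726 ≡ 4 (mod 19).
(1 + 4) mod 19 = 5.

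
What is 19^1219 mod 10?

Last digits of 9^n: 9, 1 (period 2).
1219 mod 2 = 1, so the last digit matches 9^1 = 9.

9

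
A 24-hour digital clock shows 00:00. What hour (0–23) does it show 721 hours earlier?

Dividing 721 by 24 gives quotient 30 and remainder 1.
(0 − 1) mod 24 = 23.

23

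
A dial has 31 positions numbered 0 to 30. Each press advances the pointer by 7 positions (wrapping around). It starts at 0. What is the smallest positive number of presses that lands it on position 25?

8

The inverse of 7 mod 31 is 9 (since 7·9 = 63 ≡ 1).
Multiplying both sides by 9: x ≡ 9·25 = 225 ≡ 8 (mod 31).
Check: 7·8 = 56 = 1·31 + 25.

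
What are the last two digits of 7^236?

01

Square-and-reduce mod 100: 7^1≡7, 7^2≡49, 7^4≡1, 7^8≡1, 7^16≡1, 7^32≡1, 7^64≡1, 7^128≡1.
Since 236 = 4 + 8 + 32 + 64 + 128 in binary, 7^236 ≡ 1·1·1·1·1 ≡ 1 (mod 100).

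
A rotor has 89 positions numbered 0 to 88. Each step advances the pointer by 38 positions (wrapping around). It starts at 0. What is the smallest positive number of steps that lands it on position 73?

23

The inverse of 38 mod 89 is 82 (since 38·82 = 3116 ≡ 1).
So x ≡ 82·73 = 5986 ≡ 23 (mod 89).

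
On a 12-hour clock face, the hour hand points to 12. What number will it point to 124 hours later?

4

124 = 10·12 + 4, so 124 mod 12 = 4.
12 + 4 → 4 on a 12-hour dial.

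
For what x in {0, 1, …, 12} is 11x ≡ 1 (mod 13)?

6

The inverse of 11 mod 13 is 6 (since 11·6 = 66 ≡ 1).
So x ≡ 6·1 = 6 ≡ 6 (mod 13).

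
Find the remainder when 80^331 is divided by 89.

9

Square-and-reduce mod 89: 80^1≡80, 80^2≡81, 80^4≡64, 80^8≡2, 80^16≡4, 80^32≡16, 80^64≡78, 80^128≡32, 80^256≡45.
Since 331 = 1 + 2 + 8 + 64 + 256 in binary, 80^331 ≡ 80·81·2·78·45 ≡ 9 (mod 89).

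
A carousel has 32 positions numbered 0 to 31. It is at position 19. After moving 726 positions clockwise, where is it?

9

726 = 22·32 + 22, so 726 mod 32 = 22.
(19 + 22) mod 32 = 9.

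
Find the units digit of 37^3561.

Powers of 7 mod 10 repeat with period 4: 7, 9, 3, 1.
3561 leaves remainder 1 on division by 4, so 37^3561 ends in 7.

7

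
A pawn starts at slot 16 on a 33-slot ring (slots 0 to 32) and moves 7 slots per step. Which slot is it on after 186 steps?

31

186·7 = 1302.
1302 = 39·33 + 15, so 1302 mod 33 = 15.
(16 + 15) mod 33 = 31.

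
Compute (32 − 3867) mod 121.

3867 mod 121 = 116 (since 31·121 = 3751).
(32 − 116) mod 121 = 37.

37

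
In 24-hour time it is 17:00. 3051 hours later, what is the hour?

20

3051 − 127·24 = 3, so 3051 ≡ 3 (mod 24).
(17 + 3) mod 24 = 20.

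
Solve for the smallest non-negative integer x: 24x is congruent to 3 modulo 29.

The inverse of 24 mod 29 is 23 (since 24·23 = 552 ≡ 1).
Multiplying both sides by 23: x ≡ 23·3 = 69 ≡ 11 (mod 29).
Check: 24·11 = 264 = 9·29 + 3.

11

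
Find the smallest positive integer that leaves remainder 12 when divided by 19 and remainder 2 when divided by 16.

50

Since 16·6 ≡ 1 (mod 19), take x = 2 + 16·((12−2)·6 mod 19) = 2 + 16·3 = 50.
Check: 50 mod 19 = 12, 50 mod 16 = 2.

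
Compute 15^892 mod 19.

Square-and-reduce mod 19: 15^1≡15, 15^2≡16, 15^4≡9, 15^8≡5, 15^16≡6, 15^32≡17, 15^64≡4, 15^128≡16, 15^256≡9, 15^512≡5.
892 = 4 + 8 + 16 + 32 + 64 + 256 + 512, so 15^892 ≡ 9·5·6·17·4·9·5 ≡ 4 (mod 19).

4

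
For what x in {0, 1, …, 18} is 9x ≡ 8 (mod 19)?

9⁻¹ ≡ 17 (mod 19) because 9·17 = 153 = 8·19 + 1.
So x ≡ 17·8 = 136 ≡ 3 (mod 19).
Check: 9·3 = 27 = 1·19 + 8.

3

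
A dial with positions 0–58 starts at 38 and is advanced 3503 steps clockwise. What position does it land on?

Dividing 3503 by 59 gives quotient 59 and remainder 22.
(38 + 22) mod 59 = 1.

1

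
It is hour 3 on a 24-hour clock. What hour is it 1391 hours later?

2

Dividing 1391 by 24 gives quotient 57 and remainder 23.
(3 + 23) mod 24 = 2.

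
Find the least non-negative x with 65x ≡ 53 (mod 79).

47

The inverse of 65 mod 79 is 62 (since 65·62 = 4030 ≡ 1).
So x ≡ 62·53 = 3286 ≡ 47 (mod 79).
Check: 65·47 = 3055 = 38·79 + 53.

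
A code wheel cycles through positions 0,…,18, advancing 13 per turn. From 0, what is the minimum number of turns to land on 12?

13⁻¹ ≡ 3 (mod 19) because 13·3 = 39 = 2·19 + 1.
So x ≡ 3·12 = 36 ≡ 17 (mod 19).

17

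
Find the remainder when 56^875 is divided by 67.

By repeated squaring mod 67: 56^1≡56, 56^2≡54, 56^4≡35, 56^8≡19, 56^16≡26, 56^32≡6, 56^64≡36, 56^128≡23, 56^256≡60, 56^512≡49.
Since 875 = 1 + 2 + 8 + 32 + 64 + 256 + 512 in binary, 56^875 ≡ 56·54·19·6·36·60·49 ≡ 49 (mod 67).

49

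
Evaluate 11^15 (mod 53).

By repeated squaring mod 53: 11^1≡11, 11^2≡15, 11^4≡13, 11^8≡10.
15 = 1 + 2 + 4 + 8, so 11^15 ≡ 11·15·13·10 ≡ 38 (mod 53).

38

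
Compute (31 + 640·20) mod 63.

640·20 = 12800.
12800 = 203·63 + 11, so 12800 mod 63 = 11.
(31 + 11) mod 63 = 42.

42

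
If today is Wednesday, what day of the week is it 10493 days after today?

10493 = 1499·7 + 0, so 10493 mod 7 = 0.
Wednesday + 0 days → Wednesday.

Wednesday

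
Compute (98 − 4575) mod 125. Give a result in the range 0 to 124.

4575 − 36·125 = 75, so 4575 ≡ 75 (mod 125).
(98 − 75) mod 125 = 23.

23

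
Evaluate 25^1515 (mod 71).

1

Square-and-reduce mod 71: 25^1≡25, 25^2≡57, 25^4≡54, 25^8≡5, 25^16≡25, 25^32≡57, 25^64≡54, 25^128≡5, 25^256≡25, 25^512≡57, 25^1024≡54.
1515 = 1 + 2 + 8 + 32 + 64 + 128 + 256 + 1024, so 25^1515 ≡ 25·57·5·57·54·5·25·54 ≡ 1 (mod 71).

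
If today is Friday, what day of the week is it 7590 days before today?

Wednesday

7590 mod 7 = 2 (since 1084·7 = 7588).
Friday − 2 days → Wednesday.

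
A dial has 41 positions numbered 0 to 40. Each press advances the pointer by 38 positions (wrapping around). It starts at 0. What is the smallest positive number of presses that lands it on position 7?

The inverse of 38 mod 41 is 27 (since 38·27 = 1026 ≡ 1).
Multiplying both sides by 27: x ≡ 27·7 = 189 ≡ 25 (mod 41).
Check: 38·25 = 950 = 23·41 + 7.

25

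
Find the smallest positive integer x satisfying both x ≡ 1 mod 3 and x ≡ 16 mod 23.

x ≡ 1 (mod 3) gives x ∈ {1, 4, 7, 10, 13, 16}.
The first of these with x mod 23 = 16 is 16.

16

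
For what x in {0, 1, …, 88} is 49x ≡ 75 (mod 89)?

76

49⁻¹ ≡ 20 (mod 89) because 49·20 = 980 = 11·89 + 1.
So x ≡ 20·75 = 1500 ≡ 76 (mod 89).
Check: 49·76 = 3724 = 41·89 + 75.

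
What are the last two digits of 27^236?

61

Successive squares of 27 mod 100: 27^1≡27, 27^2≡29, 27^4≡41, 27^8≡81, 27^16≡61, 27^32≡21, 27^64≡41, 27^128≡81.
236 = 4 + 8 + 32 + 64 + 128, so 27^236 ≡ 41·81·21·41·81 ≡ 61 (mod 100).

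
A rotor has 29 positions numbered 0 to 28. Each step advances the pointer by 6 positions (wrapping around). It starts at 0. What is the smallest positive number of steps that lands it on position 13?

The inverse of 6 mod 29 is 5 (since 6·5 = 30 ≡ 1).
So x ≡ 5·13 = 65 ≡ 7 (mod 29).

7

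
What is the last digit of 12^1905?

2

Powers of 2 mod 10 repeat with period 4: 2, 4, 8, 6.
1905 mod 4 = 1, so the last digit matches 2^1 = 2.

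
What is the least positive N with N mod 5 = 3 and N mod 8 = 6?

38

x ≡ 3 (mod 5) gives x ∈ {3, 8, 13, 18, 23, 28, 33, 38}.
The first of these with x mod 8 = 6 is 38.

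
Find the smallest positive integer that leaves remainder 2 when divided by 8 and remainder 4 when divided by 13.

x ≡ 2 (mod 8) gives x ∈ {2, 10, 18, 26, 34, 42, 50, 58, …}.
The first of these with x mod 13 = 4 is 82.

82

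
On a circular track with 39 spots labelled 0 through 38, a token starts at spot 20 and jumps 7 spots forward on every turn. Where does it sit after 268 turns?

24

268·7 = 1876.
1876 = 48·39 + 4, so 1876 mod 39 = 4.
(20 + 4) mod 39 = 24.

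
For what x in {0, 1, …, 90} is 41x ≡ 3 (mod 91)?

The inverse of 41 mod 91 is 20 (since 41·20 = 820 ≡ 1).
So x ≡ 20·3 = 60 ≡ 60 (mod 91).

60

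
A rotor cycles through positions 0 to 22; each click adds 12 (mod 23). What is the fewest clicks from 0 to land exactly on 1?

23 = 1·12 + 11
12 = 1·11 + 1
11 = 11·1 + 0
Back-substituting gives 12·2 ≡ 1 (mod 23).

2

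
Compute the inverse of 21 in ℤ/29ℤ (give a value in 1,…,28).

18

21·18 = 378 = 13·29 + 1, so 21⁻¹ ≡ 18 (mod 29).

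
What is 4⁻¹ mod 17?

4·13 = 52 = 3·17 + 1, so 4⁻¹ ≡ 13 (mod 17).

13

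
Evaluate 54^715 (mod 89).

By repeated squaring mod 89: 54^1≡54, 54^2≡68, 54^4≡85, 54^8≡16, 54^16≡78, 54^32≡32, 54^64≡45, 54^128≡67, 54^256≡39, 54^512≡8.
Since 715 = 1 + 2 + 8 + 64 + 128 + 512 in binary, 54^715 ≡ 54·68·16·45·67·8 ≡ 12 (mod 89).

12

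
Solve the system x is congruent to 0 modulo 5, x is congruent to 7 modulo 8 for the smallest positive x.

x ≡ 0 (mod 5) gives x ∈ {0, 5, 10, 15}.
The first of these with x mod 8 = 7 is 15.

15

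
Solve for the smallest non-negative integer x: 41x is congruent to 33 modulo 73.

56

The inverse of 41 mod 73 is 57 (since 41·57 = 2337 ≡ 1).
So x ≡ 57·33 = 1881 ≡ 56 (mod 73).
Check: 41·56 = 2296 = 31·73 + 33.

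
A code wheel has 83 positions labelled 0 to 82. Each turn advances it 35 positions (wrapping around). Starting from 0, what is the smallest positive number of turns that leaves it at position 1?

35·19 = 665 = 8·83 + 1, so 35⁻¹ ≡ 19 (mod 83).

19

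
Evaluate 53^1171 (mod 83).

67

Successive squares of 53 mod 83: 53^1≡53, 53^2≡70, 53^4≡3, 53^8≡9, 53^16≡81, 53^32≡4, 53^64≡16, 53^128≡7, 53^256≡49, 53^512≡77, 53^1024≡36.
Since 1171 = 1 + 2 + 16 + 128 + 1024 in binary, 53^1171 ≡ 53·70·81·7·36 ≡ 67 (mod 83).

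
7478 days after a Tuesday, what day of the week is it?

Thursday

Dividing 7478 by 7 gives quotient 1068 and remainder 2.
Tuesday + 2 days → Thursday.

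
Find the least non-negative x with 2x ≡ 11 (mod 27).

The inverse of 2 mod 27 is 14 (since 2·14 = 28 ≡ 1).
So x ≡ 14·11 = 154 ≡ 19 (mod 27).
Check: 2·19 = 38 = 1·27 + 11.

19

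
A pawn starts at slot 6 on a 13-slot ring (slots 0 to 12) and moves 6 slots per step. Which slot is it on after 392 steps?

5

392·6 = 2352.
2352 − 180·13 = 12, so 2352 ≡ 12 (mod 13).
(6 + 12) mod 13 = 5.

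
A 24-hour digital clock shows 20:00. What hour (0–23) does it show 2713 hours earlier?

2713 mod 24 = 1 (since 113·24 = 2712).
(20 − 1) mod 24 = 19.

19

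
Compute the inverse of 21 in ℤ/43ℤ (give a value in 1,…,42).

41

43 = 2·21 + 1
21 = 21·1 + 0
Back-substituting gives 21·41 ≡ 1 (mod 43).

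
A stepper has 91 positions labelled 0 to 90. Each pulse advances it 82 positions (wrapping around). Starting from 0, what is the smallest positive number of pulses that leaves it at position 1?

82·10 = 820 = 9·91 + 1, so 82⁻¹ ≡ 10 (mod 91).

10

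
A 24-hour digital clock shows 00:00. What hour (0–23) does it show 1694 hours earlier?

10

Dividing 1694 by 24 gives quotient 70 and remainder 14.
(0 − 14) mod 24 = 10.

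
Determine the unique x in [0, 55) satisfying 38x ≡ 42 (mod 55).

The inverse of 38 mod 55 is 42 (since 38·42 = 1596 ≡ 1).
Multiplying both sides by 42: x ≡ 42·42 = 1764 ≡ 4 (mod 55).
Check: 38·4 = 152 = 2·55 + 42.

4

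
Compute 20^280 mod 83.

4

By repeated squaring mod 83: 20^1≡20, 20^2≡68, 20^4≡59, 20^8≡78, 20^16≡25, 20^32≡44, 20^64≡27, 20^128≡65, 20^256≡75.
280 = 8 + 16 + 256, so 20^280 ≡ 78·25·75 ≡ 4 (mod 83).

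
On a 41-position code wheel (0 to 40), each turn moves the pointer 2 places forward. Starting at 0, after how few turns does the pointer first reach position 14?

7

The inverse of 2 mod 41 is 21 (since 2·21 = 42 ≡ 1).
So x ≡ 21·14 = 294 ≡ 7 (mod 41).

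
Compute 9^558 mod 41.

Successive squares of 9 mod 41: 9^1≡9, 9^2≡40, 9^4≡1, 9^8≡1, 9^16≡1, 9^32≡1, 9^64≡1, 9^128≡1, 9^256≡1, 9^512≡1.
558 = 2 + 4 + 8 + 32 + 512, so 9^558 ≡ 40·1·1·1·1 ≡ 40 (mod 41).

40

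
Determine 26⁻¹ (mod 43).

5

26·5 = 130 = 3·43 + 1, so 26⁻¹ ≡ 5 (mod 43).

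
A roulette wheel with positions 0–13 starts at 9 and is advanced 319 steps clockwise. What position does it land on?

6

319 = 22·14 + 11, so 319 mod 14 = 11.
(9 + 11) mod 14 = 6.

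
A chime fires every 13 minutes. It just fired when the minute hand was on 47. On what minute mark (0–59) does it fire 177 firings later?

177·13 = 2301.
2301 mod 60 = 21 (since 38·60 = 2280).
(47 + 21) mod 60 = 8.

8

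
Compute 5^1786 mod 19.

Square-and-reduce mod 19: 5^1≡5, 5^2≡6, 5^4≡17, 5^8≡4, 5^16≡16, 5^32≡9, 5^64≡5, 5^128≡6, 5^256≡17, 5^512≡4, 5^1024≡16.
1786 = 2 + 8 + 16 + 32 + 64 + 128 + 512 + 1024, so 5^1786 ≡ 6·4·16·9·5·6·4·16 ≡ 17 (mod 19).

17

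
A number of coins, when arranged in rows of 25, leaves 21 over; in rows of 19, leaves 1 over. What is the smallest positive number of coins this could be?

96

Since 19·4 ≡ 1 (mod 25), take x = 1 + 19·((21−1)·4 mod 25) = 1 + 19·5 = 96.
Check: 96 mod 25 = 21, 96 mod 19 = 1.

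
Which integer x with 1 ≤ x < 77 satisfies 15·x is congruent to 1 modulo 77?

15·36 = 540 = 7·77 + 1, so 15⁻¹ ≡ 36 (mod 77).

36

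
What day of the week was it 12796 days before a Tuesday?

Tuesday

12796 mod 7 = 0 (since 1828·7 = 12796).
Tuesday − 0 days → Tuesday.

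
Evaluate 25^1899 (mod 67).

9

Successive squares of 25 mod 67: 25^1≡25, 25^2≡22, 25^4≡15, 25^8≡24, 25^16≡40, 25^32≡59, 25^64≡64, 25^128≡9, 25^256≡14, 25^512≡62, 25^1024≡25.
Since 1899 = 1 + 2 + 8 + 32 + 64 + 256 + 512 + 1024 in binary, 25^1899 ≡ 25·22·24·59·64·14·62·25 ≡ 9 (mod 67).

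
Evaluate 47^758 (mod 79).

49

Square-and-reduce mod 79: 47^1≡47, 47^2≡76, 47^4≡9, 47^8≡2, 47^16≡4, 47^32≡16, 47^64≡19, 47^128≡45, 47^256≡50, 47^512≡51.
758 = 2 + 4 + 16 + 32 + 64 + 128 + 512, so 47^758 ≡ 76·9·4·16·19·45·51 ≡ 49 (mod 79).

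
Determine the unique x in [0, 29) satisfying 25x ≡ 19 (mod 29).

The inverse of 25 mod 29 is 7 (since 25·7 = 175 ≡ 1).
Multiplying both sides by 7: x ≡ 7·19 = 133 ≡ 17 (mod 29).
Check: 25·17 = 425 = 14·29 + 19.

17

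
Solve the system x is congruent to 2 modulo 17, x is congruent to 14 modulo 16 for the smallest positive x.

206

Since 16·16 ≡ 1 (mod 17), take x = 14 + 16·((2−14)·16 mod 17) = 14 + 16·12 = 206.
Check: 206 mod 17 = 2, 206 mod 16 = 14.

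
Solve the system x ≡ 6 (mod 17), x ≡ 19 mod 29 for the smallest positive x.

x ≡ 6 (mod 17) gives x ∈ {6, 23, 40, 57, 74, 91, 108, 125, …}.
The first of these with x mod 29 = 19 is 193.

193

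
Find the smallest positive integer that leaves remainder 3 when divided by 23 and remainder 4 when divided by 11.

26

Since 11·21 ≡ 1 (mod 23), take x = 4 + 11·((3−4)·21 mod 23) = 4 + 11·2 = 26.
Check: 26 mod 23 = 3, 26 mod 11 = 4.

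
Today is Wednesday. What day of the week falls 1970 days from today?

1970 = 281·7 + 3, so 1970 mod 7 = 3.
Wednesday + 3 days → Saturday.

Saturday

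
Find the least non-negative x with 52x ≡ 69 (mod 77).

65

52⁻¹ ≡ 40 (mod 77) because 52·40 = 2080 = 27·77 + 1.
So x ≡ 40·69 = 2760 ≡ 65 (mod 77).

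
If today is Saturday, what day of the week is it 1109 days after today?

Tuesday

1109 − 158·7 = 3, so 1109 ≡ 3 (mod 7).
Saturday + 3 days → Tuesday.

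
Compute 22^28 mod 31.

18

By repeated squaring mod 31: 22^1≡22, 22^2≡19, 22^4≡20, 22^8≡28, 22^16≡9.
28 = 4 + 8 + 16, so 22^28 ≡ 20·28·9 ≡ 18 (mod 31).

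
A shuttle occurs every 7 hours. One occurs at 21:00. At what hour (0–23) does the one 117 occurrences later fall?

117·7 = 819.
819 mod 24 = 3 (since 34·24 = 816).
(21 + 3) mod 24 = 0.

0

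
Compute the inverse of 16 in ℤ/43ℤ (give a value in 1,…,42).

35

16·35 = 560 = 13·43 + 1, so 16⁻¹ ≡ 35 (mod 43).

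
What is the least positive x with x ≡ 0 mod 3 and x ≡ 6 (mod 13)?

6

Since 13·1 ≡ 1 (mod 3), take x = 6 + 13·((0−6)·1 mod 3) = 6 + 13·0 = 6.
Check: 6 mod 3 = 0, 6 mod 13 = 6.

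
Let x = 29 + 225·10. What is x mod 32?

225·10 = 2250.
2250 − 70·32 = 10, so 2250 ≡ 10 (mod 32).
(29 + 10) mod 32 = 7.

7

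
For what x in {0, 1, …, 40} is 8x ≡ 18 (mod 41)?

33

The inverse of 8 mod 41 is 36 (since 8·36 = 288 ≡ 1).
So x ≡ 36·18 = 648 ≡ 33 (mod 41).
Check: 8·33 = 264 = 6·41 + 18.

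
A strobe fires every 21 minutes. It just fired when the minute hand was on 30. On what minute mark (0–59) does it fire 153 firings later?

153·21 = 3213.
3213 − 53·60 = 33, so 3213 ≡ 33 (mod 60).
(30 + 33) mod 60 = 3.

3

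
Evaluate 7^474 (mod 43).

Successive squares of 7 mod 43: 7^1≡7, 7^2≡6, 7^4≡36, 7^8≡6, 7^16≡36, 7^32≡6, 7^64≡36, 7^128≡6, 7^256≡36.
474 = 2 + 8 + 16 + 64 + 128 + 256, so 7^474 ≡ 6·6·36·36·6·36 ≡ 1 (mod 43).

1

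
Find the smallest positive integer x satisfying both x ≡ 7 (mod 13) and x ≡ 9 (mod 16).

137

x ≡ 7 (mod 13) gives x ∈ {7, 20, 33, 46, 59, 72, 85, 98, …}.
The first of these with x mod 16 = 9 is 137.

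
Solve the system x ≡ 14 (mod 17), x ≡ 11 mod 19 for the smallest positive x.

x ≡ 14 (mod 17) gives x ∈ {14, 31, 48, 65, 82, 99, 116, 133, …}.
The first of these with x mod 19 = 11 is 201.

201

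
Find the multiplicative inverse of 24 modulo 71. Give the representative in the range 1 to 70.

3

24·3 = 72 = 1·71 + 1, so 24⁻¹ ≡ 3 (mod 71).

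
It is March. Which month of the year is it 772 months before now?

November

772 − 64·12 = 4, so 772 ≡ 4 (mod 12).
March − 4 months → November.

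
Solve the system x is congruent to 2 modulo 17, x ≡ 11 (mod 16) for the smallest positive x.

155

Since 16·16 ≡ 1 (mod 17), take x = 11 + 16·((2−11)·16 mod 17) = 11 + 16·9 = 155.
Check: 155 mod 17 = 2, 155 mod 16 = 11.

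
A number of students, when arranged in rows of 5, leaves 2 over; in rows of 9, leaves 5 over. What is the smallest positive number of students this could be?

32

x ≡ 2 (mod 5) gives x ∈ {2, 7, 12, 17, 22, 27, 32}.
The first of these with x mod 9 = 5 is 32.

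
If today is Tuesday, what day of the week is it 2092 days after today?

Monday

Dividing 2092 by 7 gives quotient 298 and remainder 6.
Tuesday + 6 days → Monday.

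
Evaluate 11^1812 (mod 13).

Square-and-reduce mod 13: 11^1≡11, 11^2≡4, 11^4≡3, 11^8≡9, 11^16≡3, 11^32≡9, 11^64≡3, 11^128≡9, 11^256≡3, 11^512≡9, 11^1024≡3.
1812 = 4 + 16 + 256 + 512 + 1024, so 11^1812 ≡ 3·3·3·9·3 ≡ 1 (mod 13).

1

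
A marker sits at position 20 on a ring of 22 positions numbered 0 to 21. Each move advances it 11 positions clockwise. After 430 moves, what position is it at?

430·11 = 4730.
4730 mod 22 = 0 (since 215·22 = 4730).
(20 + 0) mod 22 = 20.

20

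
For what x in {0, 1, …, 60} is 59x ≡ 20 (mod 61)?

51

59⁻¹ ≡ 30 (mod 61) because 59·30 = 1770 = 29·61 + 1.
So x ≡ 30·20 = 600 ≡ 51 (mod 61).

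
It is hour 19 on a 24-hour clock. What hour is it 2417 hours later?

Dividing 2417 by 24 gives quotient 100 and remainder 17.
(19 + 17) mod 24 = 12.

12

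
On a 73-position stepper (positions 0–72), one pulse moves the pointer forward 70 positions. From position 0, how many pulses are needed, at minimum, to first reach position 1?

73 = 1·70 + 3
70 = 23·3 + 1
3 = 3·1 + 0
Back-substituting gives 70·24 ≡ 1 (mod 73).

24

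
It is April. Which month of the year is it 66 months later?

October

66 − 5·12 = 6, so 66 ≡ 6 (mod 12).
April + 6 months → October.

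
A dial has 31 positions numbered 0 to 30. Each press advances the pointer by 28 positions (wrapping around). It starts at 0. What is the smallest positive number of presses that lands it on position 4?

9

The inverse of 28 mod 31 is 10 (since 28·10 = 280 ≡ 1).
So x ≡ 10·4 = 40 ≡ 9 (mod 31).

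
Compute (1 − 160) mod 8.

1

160 = 20·8 + 0, so 160 mod 8 = 0.
(1 − 0) mod 8 = 1.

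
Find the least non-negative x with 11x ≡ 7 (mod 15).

2

The inverse of 11 mod 15 is 11 (since 11·11 = 121 ≡ 1).
Multiplying both sides by 11: x ≡ 11·7 = 77 ≡ 2 (mod 15).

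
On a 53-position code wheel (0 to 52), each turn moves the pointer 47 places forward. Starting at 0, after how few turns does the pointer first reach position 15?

47⁻¹ ≡ 44 (mod 53) because 47·44 = 2068 = 39·53 + 1.
Multiplying both sides by 44: x ≡ 44·15 = 660 ≡ 24 (mod 53).
Check: 47·24 = 1128 = 21·53 + 15.

24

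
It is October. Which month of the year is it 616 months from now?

February

616 = 51·12 + 4, so 616 mod 12 = 4.
October + 4 months → February.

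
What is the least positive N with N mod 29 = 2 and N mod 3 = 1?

31

x ≡ 1 (mod 3) gives x ∈ {1, 4, 7, 10, 13, 16, 19, 22, …}.
The first of these with x mod 29 = 2 is 31.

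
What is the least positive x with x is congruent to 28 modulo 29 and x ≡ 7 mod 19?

x ≡ 7 (mod 19) gives x ∈ {7, 26, 45, 64, 83, 102, 121, 140, …}.
The first of these with x mod 29 = 28 is 463.

463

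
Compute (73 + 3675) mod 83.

13

3675 mod 83 = 23 (since 44·83 = 3652).
(73 + 23) mod 83 = 13.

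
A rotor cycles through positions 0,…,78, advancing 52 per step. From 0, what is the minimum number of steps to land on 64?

52⁻¹ ≡ 38 (mod 79) because 52·38 = 1976 = 25·79 + 1.
So x ≡ 38·64 = 2432 ≡ 62 (mod 79).
Check: 52·62 = 3224 = 40·79 + 64.

62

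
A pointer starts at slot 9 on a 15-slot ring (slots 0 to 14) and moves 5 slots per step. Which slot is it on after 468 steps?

9

468·5 = 2340.
2340 = 156·15 + 0, so 2340 mod 15 = 0.
(9 + 0) mod 15 = 9.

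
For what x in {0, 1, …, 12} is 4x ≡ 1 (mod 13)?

The inverse of 4 mod 13 is 10 (since 4·10 = 40 ≡ 1).
Multiplying both sides by 10: x ≡ 10·1 = 10 ≡ 10 (mod 13).
Check: 4·10 = 40 = 3·13 + 1.

10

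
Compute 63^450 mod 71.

48

Square-and-reduce mod 71: 63^1≡63, 63^2≡64, 63^4≡49, 63^8≡58, 63^16≡27, 63^32≡19, 63^64≡6, 63^128≡36, 63^256≡18.
450 = 2 + 64 + 128 + 256, so 63^450 ≡ 64·6·36·18 ≡ 48 (mod 71).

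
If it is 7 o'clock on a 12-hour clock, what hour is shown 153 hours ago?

10

153 = 12·12 + 9, so 153 mod 12 = 9.
7 − 9 → 10 on a 12-hour dial.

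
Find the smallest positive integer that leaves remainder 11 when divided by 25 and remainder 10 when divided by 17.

x ≡ 10 (mod 17) gives x ∈ {10, 27, 44, 61}.
The first of these with x mod 25 = 11 is 61.

61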